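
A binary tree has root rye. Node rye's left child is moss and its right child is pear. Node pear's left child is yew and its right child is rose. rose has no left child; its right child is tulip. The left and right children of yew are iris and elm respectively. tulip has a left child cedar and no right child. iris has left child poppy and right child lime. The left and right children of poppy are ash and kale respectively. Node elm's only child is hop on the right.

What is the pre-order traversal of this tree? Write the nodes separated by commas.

rye, moss, pear, yew, iris, poppy, ash, kale, lime, elm, hop, rose, tulip, cedar

Pre-order visits the node, then its left subtree, then its right subtree.
Visit rye.
At rye: go left to moss.
  moss is a leaf — visit moss.
At rye: go right to pear.
  Visit pear.
  At pear: go left to yew.
    Visit yew.
    At yew: go left to iris.
      Visit iris.
      At iris: go left to poppy.
        Visit poppy.
        At poppy: go left to ash.
          ash is a leaf — visit ash.
        At poppy: go right to kale.
          kale is a leaf — visit kale.
      At iris: go right to lime.
        lime is a leaf — visit lime.
    At yew: go right to elm.
      Visit elm.
      At elm: no left child.
      At elm: go right to hop.
        hop is a leaf — visit hop.
  At pear: go right to rose.
    Visit rose.
    At rose: no left child.
    At rose: go right to tulip.
      Visit tulip.
      At tulip: go left to cedar.
        cedar is a leaf — visit cedar.
      At tulip: no right child.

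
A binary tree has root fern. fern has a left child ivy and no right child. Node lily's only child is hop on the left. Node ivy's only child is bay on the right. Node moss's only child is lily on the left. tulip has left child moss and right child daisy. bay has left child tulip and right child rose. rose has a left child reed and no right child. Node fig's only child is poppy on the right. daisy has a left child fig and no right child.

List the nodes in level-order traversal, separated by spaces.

Level-order visits nodes level by level from the root, left to right within each level.
Level 0: fern
Level 1: ivy
Level 2: bay
Level 3: tulip, rose
Level 4: moss, daisy, reed
Level 5: lily, fig
Level 6: hop, poppy

fern ivy bay tulip rose moss daisy reed lily fig hop poppy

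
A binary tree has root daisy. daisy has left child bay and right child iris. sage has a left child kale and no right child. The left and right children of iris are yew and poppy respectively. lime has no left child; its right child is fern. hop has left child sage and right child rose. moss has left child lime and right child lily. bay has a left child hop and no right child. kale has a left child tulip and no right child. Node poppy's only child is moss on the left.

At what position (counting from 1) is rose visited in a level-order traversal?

Level-order visits nodes level by level from the root, left to right within each level.
Level 0: daisy
Level 1: bay, iris
Level 2: hop, yew, poppy
Level 3: sage, rose, moss
Level 4: kale, lime, lily
Level 5: tulip, fern
Full level-order sequence: daisy, bay, iris, hop, yew, poppy, sage, rose, moss, kale, lime, lily, tulip, fern.

8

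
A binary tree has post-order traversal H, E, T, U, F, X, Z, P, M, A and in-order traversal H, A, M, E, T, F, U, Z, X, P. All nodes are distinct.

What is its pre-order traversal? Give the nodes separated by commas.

A, H, M, P, Z, F, T, E, U, X

The last element of post-order is the root; it splits in-order into left and right subtrees.
Root A: left subtree has 1 node {H}, right has 8 {M, E, T, F, U, Z, X, P}.
  Root M: left subtree has 0 nodes { }, right has 7 {E, T, F, U, Z, X, P}.
    Root P: left subtree has 6 nodes {E, T, F, U, Z, X}, right has 0 { }.
      Root Z: left subtree has 4 nodes {E, T, F, U}, right has 1 {X}.
        Root F: left subtree has 2 nodes {E, T}, right has 1 {U}.
          Root T: left subtree has 1 node {E}, right has 0 { }.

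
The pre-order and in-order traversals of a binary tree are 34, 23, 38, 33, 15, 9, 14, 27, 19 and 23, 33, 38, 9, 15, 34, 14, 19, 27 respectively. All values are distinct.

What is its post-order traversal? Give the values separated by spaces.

33 9 15 38 23 19 27 14 34

The first element of pre-order is the root; it splits in-order into left and right subtrees.
Root 34: left subtree has 5 nodes {23, 33, 38, 9, 15}, right has 3 {14, 19, 27}.
  Root 23: left subtree has 0 nodes { }, right has 4 {33, 38, 9, 15}.
    Root 38: left subtree has 1 node {33}, right has 2 {9, 15}.
      Root 15: left subtree has 1 node {9}, right has 0 { }.
  Root 14: left subtree has 0 nodes { }, right has 2 {19, 27}.
    Root 27: left subtree has 1 node {19}, right has 0 { }.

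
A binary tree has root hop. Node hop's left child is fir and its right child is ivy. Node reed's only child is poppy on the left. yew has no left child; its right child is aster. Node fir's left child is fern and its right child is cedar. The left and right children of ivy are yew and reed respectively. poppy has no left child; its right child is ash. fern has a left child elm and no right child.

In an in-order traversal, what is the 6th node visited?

yew

In-order visits the left subtree, then the node, then the right subtree.
At hop: go left to fir.
  At fir: go left to fern.
    At fern: go left to elm.
      elm is a leaf — visit elm.
    Visit fern.
    At fern: no right child.
  Visit fir.
  At fir: go right to cedar.
    cedar is a leaf — visit cedar.
Visit hop.
At hop: go right to ivy.
  At ivy: go left to yew.
    At yew: no left child.
    Visit yew.
    At yew: go right to aster.
      aster is a leaf — visit aster.
  Visit ivy.
  At ivy: go right to reed.
    At reed: go left to poppy.
      At poppy: no left child.
      Visit poppy.
      At poppy: go right to ash.
        ash is a leaf — visit ash.
    Visit reed.
    At reed: no right child.
Full in-order sequence: elm, fern, fir, cedar, hop, yew, aster, ivy, poppy, ash, reed.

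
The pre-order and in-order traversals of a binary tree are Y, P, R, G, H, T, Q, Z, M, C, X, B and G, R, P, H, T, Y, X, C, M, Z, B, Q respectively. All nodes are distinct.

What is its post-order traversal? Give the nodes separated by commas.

G, R, T, H, P, X, C, M, B, Z, Q, Y

The first element of pre-order is the root; it splits in-order into left and right subtrees.
Root Y: left subtree has 5 nodes {G, R, P, H, T}, right has 6 {X, C, M, Z, B, Q}.
  Root P: left subtree has 2 nodes {G, R}, right has 2 {H, T}.
    Root R: left subtree has 1 node {G}, right has 0 { }.
    Root H: left subtree has 0 nodes { }, right has 1 {T}.
  Root Q: left subtree has 5 nodes {X, C, M, Z, B}, right has 0 { }.
    Root Z: left subtree has 3 nodes {X, C, M}, right has 1 {B}.
      Root M: left subtree has 2 nodes {X, C}, right has 0 { }.
        Root C: left subtree has 1 node {X}, right has 0 { }.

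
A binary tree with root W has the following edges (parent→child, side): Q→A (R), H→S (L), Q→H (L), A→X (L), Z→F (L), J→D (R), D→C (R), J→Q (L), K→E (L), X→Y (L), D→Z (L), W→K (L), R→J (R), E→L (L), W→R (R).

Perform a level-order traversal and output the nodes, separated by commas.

W, K, R, E, J, L, Q, D, H, A, Z, C, S, X, F, Y

Level-order visits nodes level by level from the root, left to right within each level.
Level 0: W
Level 1: K, R
Level 2: E, J
Level 3: L, Q, D
Level 4: H, A, Z, C
Level 5: S, X, F
Level 6: Y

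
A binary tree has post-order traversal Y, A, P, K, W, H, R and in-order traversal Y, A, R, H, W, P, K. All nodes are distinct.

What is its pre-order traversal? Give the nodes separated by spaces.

The last element of post-order is the root; it splits in-order into left and right subtrees.
Root R: left subtree has 2 nodes {Y, A}, right has 4 {H, W, P, K}.
  Root A: left subtree has 1 node {Y}, right has 0 { }.
  Root H: left subtree has 0 nodes { }, right has 3 {W, P, K}.
    Root W: left subtree has 0 nodes { }, right has 2 {P, K}.
      Root K: left subtree has 1 node {P}, right has 0 { }.

R A Y H W K P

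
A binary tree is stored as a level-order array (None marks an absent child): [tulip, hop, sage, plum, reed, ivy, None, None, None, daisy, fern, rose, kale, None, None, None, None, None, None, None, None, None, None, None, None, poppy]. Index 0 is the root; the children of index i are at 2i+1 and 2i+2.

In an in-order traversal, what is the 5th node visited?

In-order visits the left subtree, then the node, then the right subtree.
At tulip: go left to hop.
  At hop: go left to plum.
    plum is a leaf — visit plum.
  Visit hop.
  At hop: go right to reed.
    At reed: go left to daisy.
      daisy is a leaf — visit daisy.
    Visit reed.
    At reed: go right to fern.
      fern is a leaf — visit fern.
Visit tulip.
At tulip: go right to sage.
  At sage: go left to ivy.
    At ivy: go left to rose.
      rose is a leaf — visit rose.
    Visit ivy.
    At ivy: go right to kale.
      At kale: go left to poppy.
        poppy is a leaf — visit poppy.
      Visit kale.
      At kale: no right child.
  Visit sage.
  At sage: no right child.
Full in-order sequence: plum, hop, daisy, reed, fern, tulip, rose, ivy, poppy, kale, sage.

fern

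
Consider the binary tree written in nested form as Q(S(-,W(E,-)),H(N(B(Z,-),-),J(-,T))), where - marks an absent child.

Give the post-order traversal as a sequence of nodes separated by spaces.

Post-order visits the left subtree, then the right subtree, then the node.
At Q: go left to S.
  At S: no left child.
  At S: go right to W.
    At W: go left to E.
      E is a leaf — visit E.
    At W: no right child.
    Visit W.
  Visit S.
At Q: go right to H.
  At H: go left to N.
    At N: go left to B.
      At B: go left to Z.
        Z is a leaf — visit Z.
      At B: no right child.
      Visit B.
    At N: no right child.
    Visit N.
  At H: go right to J.
    At J: no left child.
    At J: go right to T.
      T is a leaf — visit T.
    Visit J.
  Visit H.
Visit Q.

E W S Z B N T J H Q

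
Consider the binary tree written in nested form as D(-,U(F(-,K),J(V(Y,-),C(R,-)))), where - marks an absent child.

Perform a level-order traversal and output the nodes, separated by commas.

D, U, F, J, K, V, C, Y, R

Level-order visits nodes level by level from the root, left to right within each level.
Level 0: D
Level 1: U
Level 2: F, J
Level 3: K, V, C
Level 4: Y, R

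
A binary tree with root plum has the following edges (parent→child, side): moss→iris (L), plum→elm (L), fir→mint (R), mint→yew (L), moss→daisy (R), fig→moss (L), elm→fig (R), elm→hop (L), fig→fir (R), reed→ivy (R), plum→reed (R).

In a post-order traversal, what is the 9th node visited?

elm

Post-order visits the left subtree, then the right subtree, then the node.
At plum: go left to elm.
  At elm: go left to hop.
    hop is a leaf — visit hop.
  At elm: go right to fig.
    At fig: go left to moss.
      At moss: go left to iris.
        iris is a leaf — visit iris.
      At moss: go right to daisy.
        daisy is a leaf — visit daisy.
      Visit moss.
    At fig: go right to fir.
      At fir: no left child.
      At fir: go right to mint.
        At mint: go left to yew.
          yew is a leaf — visit yew.
        At mint: no right child.
        Visit mint.
      Visit fir.
    Visit fig.
  Visit elm.
At plum: go right to reed.
  At reed: no left child.
  At reed: go right to ivy.
    ivy is a leaf — visit ivy.
  Visit reed.
Visit plum.
Full post-order sequence: hop, iris, daisy, moss, yew, mint, fir, fig, elm, ivy, reed, plum.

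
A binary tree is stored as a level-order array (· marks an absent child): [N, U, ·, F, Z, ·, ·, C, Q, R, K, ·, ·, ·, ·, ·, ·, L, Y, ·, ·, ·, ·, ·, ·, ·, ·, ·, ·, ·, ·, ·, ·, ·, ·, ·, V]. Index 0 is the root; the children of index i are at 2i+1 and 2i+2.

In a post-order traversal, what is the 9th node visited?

Post-order visits the left subtree, then the right subtree, then the node.
At N: go left to U.
  At U: go left to F.
    At F: go left to C.
      C is a leaf — visit C.
    At F: go right to Q.
      At Q: go left to L.
        At L: no left child.
        At L: go right to V.
          V is a leaf — visit V.
        Visit L.
      At Q: go right to Y.
        Y is a leaf — visit Y.
      Visit Q.
    Visit F.
  At U: go right to Z.
    At Z: go left to R.
      R is a leaf — visit R.
    At Z: go right to K.
      K is a leaf — visit K.
    Visit Z.
  Visit U.
At N: no right child.
Visit N.
Full post-order sequence: C, V, L, Y, Q, F, R, K, Z, U, N.

Z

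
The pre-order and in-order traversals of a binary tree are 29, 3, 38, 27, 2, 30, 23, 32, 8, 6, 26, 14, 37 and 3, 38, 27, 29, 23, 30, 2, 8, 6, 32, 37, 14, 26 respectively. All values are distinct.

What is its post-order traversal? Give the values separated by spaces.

27 38 3 23 30 6 8 37 14 26 32 2 29

The first element of pre-order is the root; it splits in-order into left and right subtrees.
Root 29: left subtree has 3 nodes {3, 38, 27}, right has 9 {23, 30, 2, 8, 6, 32, 37, 14, 26}.
  Root 3: left subtree has 0 nodes { }, right has 2 {38, 27}.
    Root 38: left subtree has 0 nodes { }, right has 1 {27}.
  Root 2: left subtree has 2 nodes {23, 30}, right has 6 {8, 6, 32, 37, 14, 26}.
    Root 30: left subtree has 1 node {23}, right has 0 { }.
    Root 32: left subtree has 2 nodes {8, 6}, right has 3 {37, 14, 26}.
      Root 8: left subtree has 0 nodes { }, right has 1 {6}.
      Root 26: left subtree has 2 nodes {37, 14}, right has 0 { }.
        Root 14: left subtree has 1 node {37}, right has 0 { }.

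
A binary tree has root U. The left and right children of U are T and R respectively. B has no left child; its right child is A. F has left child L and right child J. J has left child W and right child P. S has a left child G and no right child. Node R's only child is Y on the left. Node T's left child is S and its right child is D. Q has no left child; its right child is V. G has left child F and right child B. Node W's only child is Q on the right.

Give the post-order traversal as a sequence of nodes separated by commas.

L, V, Q, W, P, J, F, A, B, G, S, D, T, Y, R, U

Post-order visits the left subtree, then the right subtree, then the node.
At U: go left to T.
  At T: go left to S.
    At S: go left to G.
      At G: go left to F.
        At F: go left to L.
          L is a leaf — visit L.
        At F: go right to J.
          At J: go left to W.
            At W: no left child.
            At W: go right to Q.
              At Q: no left child.
              At Q: go right to V.
                V is a leaf — visit V.
              Visit Q.
            Visit W.
          At J: go right to P.
            P is a leaf — visit P.
          Visit J.
        Visit F.
      At G: go right to B.
        At B: no left child.
        At B: go right to A.
          A is a leaf — visit A.
        Visit B.
      Visit G.
    At S: no right child.
    Visit S.
  At T: go right to D.
    D is a leaf — visit D.
  Visit T.
At U: go right to R.
  At R: go left to Y.
    Y is a leaf — visit Y.
  At R: no right child.
  Visit R.
Visit U.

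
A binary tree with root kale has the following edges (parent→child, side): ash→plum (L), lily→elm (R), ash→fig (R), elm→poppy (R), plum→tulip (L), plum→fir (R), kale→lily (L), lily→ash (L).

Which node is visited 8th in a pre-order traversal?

elm

Pre-order visits the node, then its left subtree, then its right subtree.
Visit kale.
At kale: go left to lily.
  Visit lily.
  At lily: go left to ash.
    Visit ash.
    At ash: go left to plum.
      Visit plum.
      At plum: go left to tulip.
        tulip is a leaf — visit tulip.
      At plum: go right to fir.
        fir is a leaf — visit fir.
    At ash: go right to fig.
      fig is a leaf — visit fig.
  At lily: go right to elm.
    Visit elm.
    At elm: no left child.
    At elm: go right to poppy.
      poppy is a leaf — visit poppy.
At kale: no right child.
Full pre-order sequence: kale, lily, ash, plum, tulip, fir, fig, elm, poppy.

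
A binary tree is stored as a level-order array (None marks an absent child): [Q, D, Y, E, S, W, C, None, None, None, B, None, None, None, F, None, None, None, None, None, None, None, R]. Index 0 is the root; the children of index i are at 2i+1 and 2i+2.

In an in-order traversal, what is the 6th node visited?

In-order visits the left subtree, then the node, then the right subtree.
At Q: go left to D.
  At D: go left to E.
    E is a leaf — visit E.
  Visit D.
  At D: go right to S.
    At S: no left child.
    Visit S.
    At S: go right to B.
      At B: no left child.
      Visit B.
      At B: go right to R.
        R is a leaf — visit R.
Visit Q.
At Q: go right to Y.
  At Y: go left to W.
    W is a leaf — visit W.
  Visit Y.
  At Y: go right to C.
    At C: no left child.
    Visit C.
    At C: go right to F.
      F is a leaf — visit F.
Full in-order sequence: E, D, S, B, R, Q, W, Y, C, F.

Q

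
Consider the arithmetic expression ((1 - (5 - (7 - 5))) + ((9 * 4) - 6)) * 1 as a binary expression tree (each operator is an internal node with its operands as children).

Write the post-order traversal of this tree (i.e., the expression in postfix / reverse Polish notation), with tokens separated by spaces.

Post-order on an expression tree gives postfix notation: for each operator, emit left operand, right operand, then the operator.

1 5 7 5 - - - 9 4 * 6 - + 1 *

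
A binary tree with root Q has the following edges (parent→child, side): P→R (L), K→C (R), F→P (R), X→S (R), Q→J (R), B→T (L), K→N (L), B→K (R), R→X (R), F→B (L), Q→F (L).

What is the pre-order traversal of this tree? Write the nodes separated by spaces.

Q F B T K N C P R X S J

Pre-order visits the node, then its left subtree, then its right subtree.
Visit Q.
At Q: go left to F.
  Visit F.
  At F: go left to B.
    Visit B.
    At B: go left to T.
      T is a leaf — visit T.
    At B: go right to K.
      Visit K.
      At K: go left to N.
        N is a leaf — visit N.
      At K: go right to C.
        C is a leaf — visit C.
  At F: go right to P.
    Visit P.
    At P: go left to R.
      Visit R.
      At R: no left child.
      At R: go right to X.
        Visit X.
        At X: no left child.
        At X: go right to S.
          S is a leaf — visit S.
    At P: no right child.
At Q: go right to J.
  J is a leaf — visit J.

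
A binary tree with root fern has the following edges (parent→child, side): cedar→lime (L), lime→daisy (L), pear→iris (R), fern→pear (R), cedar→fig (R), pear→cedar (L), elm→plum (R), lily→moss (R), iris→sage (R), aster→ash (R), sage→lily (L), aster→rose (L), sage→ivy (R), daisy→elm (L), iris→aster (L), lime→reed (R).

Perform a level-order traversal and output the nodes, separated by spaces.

fern pear cedar iris lime fig aster sage daisy reed rose ash lily ivy elm moss plum

Level-order visits nodes level by level from the root, left to right within each level.
Level 0: fern
Level 1: pear
Level 2: cedar, iris
Level 3: lime, fig, aster, sage
Level 4: daisy, reed, rose, ash, lily, ivy
Level 5: elm, moss
Level 6: plum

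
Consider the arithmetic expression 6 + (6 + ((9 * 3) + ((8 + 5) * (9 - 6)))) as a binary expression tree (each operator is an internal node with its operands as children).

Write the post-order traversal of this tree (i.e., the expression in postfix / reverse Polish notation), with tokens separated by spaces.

Post-order on an expression tree gives postfix notation: for each operator, emit left operand, right operand, then the operator.

6 6 9 3 * 8 5 + 9 6 - * + + +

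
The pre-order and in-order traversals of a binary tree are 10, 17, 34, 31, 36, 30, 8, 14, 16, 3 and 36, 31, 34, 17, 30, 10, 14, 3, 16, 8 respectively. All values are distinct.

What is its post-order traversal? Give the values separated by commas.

The first element of pre-order is the root; it splits in-order into left and right subtrees.
Root 10: left subtree has 5 nodes {36, 31, 34, 17, 30}, right has 4 {14, 3, 16, 8}.
  Root 17: left subtree has 3 nodes {36, 31, 34}, right has 1 {30}.
    Root 34: left subtree has 2 nodes {36, 31}, right has 0 { }.
      Root 31: left subtree has 1 node {36}, right has 0 { }.
  Root 8: left subtree has 3 nodes {14, 3, 16}, right has 0 { }.
    Root 14: left subtree has 0 nodes { }, right has 2 {3, 16}.
      Root 16: left subtree has 1 node {3}, right has 0 { }.

36, 31, 34, 30, 17, 3, 16, 14, 8, 10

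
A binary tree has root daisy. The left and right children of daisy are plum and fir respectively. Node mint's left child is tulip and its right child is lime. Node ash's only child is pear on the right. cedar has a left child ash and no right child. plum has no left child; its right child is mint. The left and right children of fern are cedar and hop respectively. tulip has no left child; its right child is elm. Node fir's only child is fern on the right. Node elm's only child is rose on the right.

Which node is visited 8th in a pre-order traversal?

fir

Pre-order visits the node, then its left subtree, then its right subtree.
Visit daisy.
At daisy: go left to plum.
  Visit plum.
  At plum: no left child.
  At plum: go right to mint.
    Visit mint.
    At mint: go left to tulip.
      Visit tulip.
      At tulip: no left child.
      At tulip: go right to elm.
        Visit elm.
        At elm: no left child.
        At elm: go right to rose.
          rose is a leaf — visit rose.
    At mint: go right to lime.
      lime is a leaf — visit lime.
At daisy: go right to fir.
  Visit fir.
  At fir: no left child.
  At fir: go right to fern.
    Visit fern.
    At fern: go left to cedar.
      Visit cedar.
      At cedar: go left to ash.
        Visit ash.
        At ash: no left child.
        At ash: go right to pear.
          pear is a leaf — visit pear.
      At cedar: no right child.
    At fern: go right to hop.
      hop is a leaf — visit hop.
Full pre-order sequence: daisy, plum, mint, tulip, elm, rose, lime, fir, fern, cedar, ash, pear, hop.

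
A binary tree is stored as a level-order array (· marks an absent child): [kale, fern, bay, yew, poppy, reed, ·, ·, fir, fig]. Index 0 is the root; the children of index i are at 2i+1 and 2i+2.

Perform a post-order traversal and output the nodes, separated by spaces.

fir yew fig poppy fern reed bay kale

Post-order visits the left subtree, then the right subtree, then the node.
At kale: go left to fern.
  At fern: go left to yew.
    At yew: no left child.
    At yew: go right to fir.
      fir is a leaf — visit fir.
    Visit yew.
  At fern: go right to poppy.
    At poppy: go left to fig.
      fig is a leaf — visit fig.
    At poppy: no right child.
    Visit poppy.
  Visit fern.
At kale: go right to bay.
  At bay: go left to reed.
    reed is a leaf — visit reed.
  At bay: no right child.
  Visit bay.
Visit kale.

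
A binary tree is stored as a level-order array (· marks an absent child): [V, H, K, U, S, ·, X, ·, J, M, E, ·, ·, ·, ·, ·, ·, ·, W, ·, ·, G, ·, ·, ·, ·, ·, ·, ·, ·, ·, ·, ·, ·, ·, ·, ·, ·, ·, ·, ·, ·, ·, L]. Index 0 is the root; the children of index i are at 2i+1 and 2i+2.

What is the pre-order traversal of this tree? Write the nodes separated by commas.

V, H, U, J, W, S, M, E, G, L, K, X

Pre-order visits the node, then its left subtree, then its right subtree.
Visit V.
At V: go left to H.
  Visit H.
  At H: go left to U.
    Visit U.
    At U: no left child.
    At U: go right to J.
      Visit J.
      At J: no left child.
      At J: go right to W.
        W is a leaf — visit W.
  At H: go right to S.
    Visit S.
    At S: go left to M.
      M is a leaf — visit M.
    At S: go right to E.
      Visit E.
      At E: go left to G.
        Visit G.
        At G: go left to L.
          L is a leaf — visit L.
        At G: no right child.
      At E: no right child.
At V: go right to K.
  Visit K.
  At K: no left child.
  At K: go right to X.
    X is a leaf — visit X.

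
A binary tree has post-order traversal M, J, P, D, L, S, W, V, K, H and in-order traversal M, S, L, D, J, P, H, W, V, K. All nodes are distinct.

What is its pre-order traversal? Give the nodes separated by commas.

H, S, M, L, D, P, J, K, V, W

The last element of post-order is the root; it splits in-order into left and right subtrees.
Root H: left subtree has 6 nodes {M, S, L, D, J, P}, right has 3 {W, V, K}.
  Root S: left subtree has 1 node {M}, right has 4 {L, D, J, P}.
    Root L: left subtree has 0 nodes { }, right has 3 {D, J, P}.
      Root D: left subtree has 0 nodes { }, right has 2 {J, P}.
        Root P: left subtree has 1 node {J}, right has 0 { }.
  Root K: left subtree has 2 nodes {W, V}, right has 0 { }.
    Root V: left subtree has 1 node {W}, right has 0 { }.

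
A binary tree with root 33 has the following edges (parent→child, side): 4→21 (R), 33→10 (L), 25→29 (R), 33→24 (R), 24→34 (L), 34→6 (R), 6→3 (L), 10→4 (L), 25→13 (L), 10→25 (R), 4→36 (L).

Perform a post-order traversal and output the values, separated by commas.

Post-order visits the left subtree, then the right subtree, then the node.
At 33: go left to 10.
  At 10: go left to 4.
    At 4: go left to 36.
      36 is a leaf — visit 36.
    At 4: go right to 21.
      21 is a leaf — visit 21.
    Visit 4.
  At 10: go right to 25.
    At 25: go left to 13.
      13 is a leaf — visit 13.
    At 25: go right to 29.
      29 is a leaf — visit 29.
    Visit 25.
  Visit 10.
At 33: go right to 24.
  At 24: go left to 34.
    At 34: no left child.
    At 34: go right to 6.
      At 6: go left to 3.
        3 is a leaf — visit 3.
      At 6: no right child.
      Visit 6.
    Visit 34.
  At 24: no right child.
  Visit 24.
Visit 33.

36, 21, 4, 13, 29, 25, 10, 3, 6, 34, 24, 33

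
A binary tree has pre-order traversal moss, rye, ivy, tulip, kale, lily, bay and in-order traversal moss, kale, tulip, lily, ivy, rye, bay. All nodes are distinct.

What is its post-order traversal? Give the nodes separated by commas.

kale, lily, tulip, ivy, bay, rye, moss

The first element of pre-order is the root; it splits in-order into left and right subtrees.
Root moss: left subtree has 0 nodes { }, right has 6 {kale, tulip, lily, ivy, rye, bay}.
  Root rye: left subtree has 4 nodes {kale, tulip, lily, ivy}, right has 1 {bay}.
    Root ivy: left subtree has 3 nodes {kale, tulip, lily}, right has 0 { }.
      Root tulip: left subtree has 1 node {kale}, right has 1 {lily}.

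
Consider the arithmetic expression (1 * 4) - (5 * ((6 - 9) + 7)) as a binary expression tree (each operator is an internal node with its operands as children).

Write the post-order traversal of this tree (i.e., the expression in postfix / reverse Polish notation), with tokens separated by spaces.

1 4 * 5 6 9 - 7 + * -

Post-order on an expression tree gives postfix notation: for each operator, emit left operand, right operand, then the operator.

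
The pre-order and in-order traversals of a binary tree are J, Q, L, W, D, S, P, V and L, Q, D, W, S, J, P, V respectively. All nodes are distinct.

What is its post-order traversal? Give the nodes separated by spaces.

The first element of pre-order is the root; it splits in-order into left and right subtrees.
Root J: left subtree has 5 nodes {L, Q, D, W, S}, right has 2 {P, V}.
  Root Q: left subtree has 1 node {L}, right has 3 {D, W, S}.
    Root W: left subtree has 1 node {D}, right has 1 {S}.
  Root P: left subtree has 0 nodes { }, right has 1 {V}.

L D S W Q V P J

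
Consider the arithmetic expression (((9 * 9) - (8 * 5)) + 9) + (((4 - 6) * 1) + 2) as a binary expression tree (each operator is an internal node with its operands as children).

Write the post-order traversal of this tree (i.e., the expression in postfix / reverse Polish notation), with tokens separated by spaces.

Post-order on an expression tree gives postfix notation: for each operator, emit left operand, right operand, then the operator.

9 9 * 8 5 * - 9 + 4 6 - 1 * 2 + +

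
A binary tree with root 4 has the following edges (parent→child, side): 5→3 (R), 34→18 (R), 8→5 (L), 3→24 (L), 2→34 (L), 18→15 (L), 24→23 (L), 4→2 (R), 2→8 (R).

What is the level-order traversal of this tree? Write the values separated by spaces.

Level-order visits nodes level by level from the root, left to right within each level.
Level 0: 4
Level 1: 2
Level 2: 34, 8
Level 3: 18, 5
Level 4: 15, 3
Level 5: 24
Level 6: 23

4 2 34 8 18 5 15 3 24 23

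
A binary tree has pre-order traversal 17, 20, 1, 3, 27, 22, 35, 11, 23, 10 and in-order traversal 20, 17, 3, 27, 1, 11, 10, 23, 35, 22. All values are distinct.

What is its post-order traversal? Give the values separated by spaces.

20 27 3 10 23 11 35 22 1 17

The first element of pre-order is the root; it splits in-order into left and right subtrees.
Root 17: left subtree has 1 node {20}, right has 8 {3, 27, 1, 11, 10, 23, 35, 22}.
  Root 1: left subtree has 2 nodes {3, 27}, right has 5 {11, 10, 23, 35, 22}.
    Root 3: left subtree has 0 nodes { }, right has 1 {27}.
    Root 22: left subtree has 4 nodes {11, 10, 23, 35}, right has 0 { }.
      Root 35: left subtree has 3 nodes {11, 10, 23}, right has 0 { }.
        Root 11: left subtree has 0 nodes { }, right has 2 {10, 23}.
          Root 23: left subtree has 1 node {10}, right has 0 { }.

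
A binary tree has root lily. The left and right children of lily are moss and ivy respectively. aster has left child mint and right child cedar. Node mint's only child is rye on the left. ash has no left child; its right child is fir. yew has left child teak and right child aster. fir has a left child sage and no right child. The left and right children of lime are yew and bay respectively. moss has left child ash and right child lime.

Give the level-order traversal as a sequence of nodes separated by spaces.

lily moss ivy ash lime fir yew bay sage teak aster mint cedar rye

Level-order visits nodes level by level from the root, left to right within each level.
Level 0: lily
Level 1: moss, ivy
Level 2: ash, lime
Level 3: fir, yew, bay
Level 4: sage, teak, aster
Level 5: mint, cedar
Level 6: rye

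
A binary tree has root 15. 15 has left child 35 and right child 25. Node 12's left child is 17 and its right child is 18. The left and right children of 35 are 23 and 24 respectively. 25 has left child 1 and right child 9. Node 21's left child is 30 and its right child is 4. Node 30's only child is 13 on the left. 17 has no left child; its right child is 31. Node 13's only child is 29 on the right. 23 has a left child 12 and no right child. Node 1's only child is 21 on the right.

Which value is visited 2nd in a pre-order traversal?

Pre-order visits the node, then its left subtree, then its right subtree.
Visit 15.
At 15: go left to 35.
  Visit 35.
  At 35: go left to 23.
    Visit 23.
    At 23: go left to 12.
      Visit 12.
      At 12: go left to 17.
        Visit 17.
        At 17: no left child.
        At 17: go right to 31.
          31 is a leaf — visit 31.
      At 12: go right to 18.
        18 is a leaf — visit 18.
    At 23: no right child.
  At 35: go right to 24.
    24 is a leaf — visit 24.
At 15: go right to 25.
  Visit 25.
  At 25: go left to 1.
    Visit 1.
    At 1: no left child.
    At 1: go right to 21.
      Visit 21.
      At 21: go left to 30.
        Visit 30.
        At 30: go left to 13.
          Visit 13.
          At 13: no left child.
          At 13: go right to 29.
            29 is a leaf — visit 29.
        At 30: no right child.
      At 21: go right to 4.
        4 is a leaf — visit 4.
  At 25: go right to 9.
    9 is a leaf — visit 9.
Full pre-order sequence: 15, 35, 23, 12, 17, 31, 18, 24, 25, 1, 21, 30, 13, 29, 4, 9.

35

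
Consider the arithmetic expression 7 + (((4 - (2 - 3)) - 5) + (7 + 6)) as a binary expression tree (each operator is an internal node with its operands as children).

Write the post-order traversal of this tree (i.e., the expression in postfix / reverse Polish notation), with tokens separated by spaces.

Post-order on an expression tree gives postfix notation: for each operator, emit left operand, right operand, then the operator.

7 4 2 3 - - 5 - 7 6 + + +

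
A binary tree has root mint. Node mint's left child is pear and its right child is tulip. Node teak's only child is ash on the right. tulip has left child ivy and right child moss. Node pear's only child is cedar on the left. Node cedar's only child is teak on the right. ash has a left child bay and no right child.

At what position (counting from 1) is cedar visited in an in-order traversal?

1

In-order visits the left subtree, then the node, then the right subtree.
At mint: go left to pear.
  At pear: go left to cedar.
    At cedar: no left child.
    Visit cedar.
    At cedar: go right to teak.
      At teak: no left child.
      Visit teak.
      At teak: go right to ash.
        At ash: go left to bay.
          bay is a leaf — visit bay.
        Visit ash.
        At ash: no right child.
  Visit pear.
  At pear: no right child.
Visit mint.
At mint: go right to tulip.
  At tulip: go left to ivy.
    ivy is a leaf — visit ivy.
  Visit tulip.
  At tulip: go right to moss.
    moss is a leaf — visit moss.
Full in-order sequence: cedar, teak, bay, ash, pear, mint, ivy, tulip, moss.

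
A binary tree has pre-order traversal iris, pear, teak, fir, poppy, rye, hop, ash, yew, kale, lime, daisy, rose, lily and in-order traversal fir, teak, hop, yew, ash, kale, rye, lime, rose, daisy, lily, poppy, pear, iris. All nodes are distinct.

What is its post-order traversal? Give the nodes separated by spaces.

fir yew kale ash hop rose lily daisy lime rye poppy teak pear iris

The first element of pre-order is the root; it splits in-order into left and right subtrees.
Root iris: left subtree has 13 nodes {fir, teak, hop, yew, ash, kale, rye, lime, rose, daisy, lily, poppy, pear}, right has 0 { }.
  Root pear: left subtree has 12 nodes {fir, teak, hop, yew, ash, kale, rye, lime, rose, daisy, lily, poppy}, right has 0 { }.
    Root teak: left subtree has 1 node {fir}, right has 10 {hop, yew, ash, kale, rye, lime, rose, daisy, lily, poppy}.
      Root poppy: left subtree has 9 nodes {hop, yew, ash, kale, rye, lime, rose, daisy, lily}, right has 0 { }.
        Root rye: left subtree has 4 nodes {hop, yew, ash, kale}, right has 4 {lime, rose, daisy, lily}.
          Root hop: left subtree has 0 nodes { }, right has 3 {yew, ash, kale}.
            Root ash: left subtree has 1 node {yew}, right has 1 {kale}.
          Root lime: left subtree has 0 nodes { }, right has 3 {rose, daisy, lily}.
            Root daisy: left subtree has 1 node {rose}, right has 1 {lily}.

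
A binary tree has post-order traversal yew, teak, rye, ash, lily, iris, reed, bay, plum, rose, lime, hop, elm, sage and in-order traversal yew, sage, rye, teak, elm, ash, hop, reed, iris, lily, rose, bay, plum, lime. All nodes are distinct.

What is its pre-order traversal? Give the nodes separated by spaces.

sage yew elm rye teak hop ash lime rose reed iris lily plum bay

The last element of post-order is the root; it splits in-order into left and right subtrees.
Root sage: left subtree has 1 node {yew}, right has 12 {rye, teak, elm, ash, hop, reed, iris, lily, rose, bay, plum, lime}.
  Root elm: left subtree has 2 nodes {rye, teak}, right has 9 {ash, hop, reed, iris, lily, rose, bay, plum, lime}.
    Root rye: left subtree has 0 nodes { }, right has 1 {teak}.
    Root hop: left subtree has 1 node {ash}, right has 7 {reed, iris, lily, rose, bay, plum, lime}.
      Root lime: left subtree has 6 nodes {reed, iris, lily, rose, bay, plum}, right has 0 { }.
        Root rose: left subtree has 3 nodes {reed, iris, lily}, right has 2 {bay, plum}.
          Root reed: left subtree has 0 nodes { }, right has 2 {iris, lily}.
            Root iris: left subtree has 0 nodes { }, right has 1 {lily}.
          Root plum: left subtree has 1 node {bay}, right has 0 { }.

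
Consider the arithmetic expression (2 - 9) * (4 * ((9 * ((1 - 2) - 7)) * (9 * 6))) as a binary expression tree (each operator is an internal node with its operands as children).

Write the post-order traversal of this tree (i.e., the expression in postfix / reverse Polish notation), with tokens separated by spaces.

Post-order on an expression tree gives postfix notation: for each operator, emit left operand, right operand, then the operator.

2 9 - 4 9 1 2 - 7 - * 9 6 * * * *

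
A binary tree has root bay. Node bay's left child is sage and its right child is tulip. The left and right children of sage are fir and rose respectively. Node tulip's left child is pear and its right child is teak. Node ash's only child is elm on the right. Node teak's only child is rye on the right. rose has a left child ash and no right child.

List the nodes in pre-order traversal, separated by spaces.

bay sage fir rose ash elm tulip pear teak rye

Pre-order visits the node, then its left subtree, then its right subtree.
Visit bay.
At bay: go left to sage.
  Visit sage.
  At sage: go left to fir.
    fir is a leaf — visit fir.
  At sage: go right to rose.
    Visit rose.
    At rose: go left to ash.
      Visit ash.
      At ash: no left child.
      At ash: go right to elm.
        elm is a leaf — visit elm.
    At rose: no right child.
At bay: go right to tulip.
  Visit tulip.
  At tulip: go left to pear.
    pear is a leaf — visit pear.
  At tulip: go right to teak.
    Visit teak.
    At teak: no left child.
    At teak: go right to rye.
      rye is a leaf — visit rye.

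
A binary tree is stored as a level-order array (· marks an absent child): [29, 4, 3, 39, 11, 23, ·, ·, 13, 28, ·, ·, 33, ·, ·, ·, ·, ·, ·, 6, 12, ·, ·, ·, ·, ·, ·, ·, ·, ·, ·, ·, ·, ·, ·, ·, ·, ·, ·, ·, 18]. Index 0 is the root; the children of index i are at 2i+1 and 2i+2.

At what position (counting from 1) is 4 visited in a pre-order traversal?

2

Pre-order visits the node, then its left subtree, then its right subtree.
Visit 29.
At 29: go left to 4.
  Visit 4.
  At 4: go left to 39.
    Visit 39.
    At 39: no left child.
    At 39: go right to 13.
      13 is a leaf — visit 13.
  At 4: go right to 11.
    Visit 11.
    At 11: go left to 28.
      Visit 28.
      At 28: go left to 6.
        Visit 6.
        At 6: no left child.
        At 6: go right to 18.
          18 is a leaf — visit 18.
      At 28: go right to 12.
        12 is a leaf — visit 12.
    At 11: no right child.
At 29: go right to 3.
  Visit 3.
  At 3: go left to 23.
    Visit 23.
    At 23: no left child.
    At 23: go right to 33.
      33 is a leaf — visit 33.
  At 3: no right child.
Full pre-order sequence: 29, 4, 39, 13, 11, 28, 6, 18, 12, 3, 23, 33.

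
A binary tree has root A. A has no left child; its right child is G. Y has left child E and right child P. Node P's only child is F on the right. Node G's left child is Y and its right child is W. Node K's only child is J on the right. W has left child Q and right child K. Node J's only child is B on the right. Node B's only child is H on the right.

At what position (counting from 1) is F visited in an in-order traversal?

In-order visits the left subtree, then the node, then the right subtree.
At A: no left child.
Visit A.
At A: go right to G.
  At G: go left to Y.
    At Y: go left to E.
      E is a leaf — visit E.
    Visit Y.
    At Y: go right to P.
      At P: no left child.
      Visit P.
      At P: go right to F.
        F is a leaf — visit F.
  Visit G.
  At G: go right to W.
    At W: go left to Q.
      Q is a leaf — visit Q.
    Visit W.
    At W: go right to K.
      At K: no left child.
      Visit K.
      At K: go right to J.
        At J: no left child.
        Visit J.
        At J: go right to B.
          At B: no left child.
          Visit B.
          At B: go right to H.
            H is a leaf — visit H.
Full in-order sequence: A, E, Y, P, F, G, Q, W, K, J, B, H.

5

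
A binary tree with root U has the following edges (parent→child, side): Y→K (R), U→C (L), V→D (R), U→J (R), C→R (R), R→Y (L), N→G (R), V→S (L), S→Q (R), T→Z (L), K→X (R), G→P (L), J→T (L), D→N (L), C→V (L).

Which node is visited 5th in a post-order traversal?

Post-order visits the left subtree, then the right subtree, then the node.
At U: go left to C.
  At C: go left to V.
    At V: go left to S.
      At S: no left child.
      At S: go right to Q.
        Q is a leaf — visit Q.
      Visit S.
    At V: go right to D.
      At D: go left to N.
        At N: no left child.
        At N: go right to G.
          At G: go left to P.
            P is a leaf — visit P.
          At G: no right child.
          Visit G.
        Visit N.
      At D: no right child.
      Visit D.
    Visit V.
  At C: go right to R.
    At R: go left to Y.
      At Y: no left child.
      At Y: go right to K.
        At K: no left child.
        At K: go right to X.
          X is a leaf — visit X.
        Visit K.
      Visit Y.
    At R: no right child.
    Visit R.
  Visit C.
At U: go right to J.
  At J: go left to T.
    At T: go left to Z.
      Z is a leaf — visit Z.
    At T: no right child.
    Visit T.
  At J: no right child.
  Visit J.
Visit U.
Full post-order sequence: Q, S, P, G, N, D, V, X, K, Y, R, C, Z, T, J, U.

N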